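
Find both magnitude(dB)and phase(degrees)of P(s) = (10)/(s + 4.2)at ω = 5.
Substitute s = j*5: P(j5) = 0.984991 - 1.17261j.
|P| = 20*log₁₀(sqrt(Re²+Im²)) = 3.70 dB.
∠P = atan2(Im, Re) = -49.97°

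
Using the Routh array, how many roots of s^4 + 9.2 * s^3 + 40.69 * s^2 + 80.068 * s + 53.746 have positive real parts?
Routh array:
s^4: [1, 40.69, 53.746]; s^3: [9.2, 80.068]; s^2: [31.987, 53.746]; s^1: [64.6097]; s^0: [53.746]
First column: [1, 9.2, 31.987, 64.6097, 53.746]. Sign changes = RHP roots = 0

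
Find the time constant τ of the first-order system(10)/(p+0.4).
First-order system: τ = -1/pole. Pole = -0.4. τ = -1/(-0.4) = 2.5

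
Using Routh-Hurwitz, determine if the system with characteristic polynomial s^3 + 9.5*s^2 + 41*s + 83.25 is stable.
Routh array:
s^3: [1, 41]; s^2: [9.5, 83.25]; s^1: [32.2368]; s^0: [83.25]
First column: [1, 9.5, 32.2368, 83.25]. Sign changes = 0.
Yes, stable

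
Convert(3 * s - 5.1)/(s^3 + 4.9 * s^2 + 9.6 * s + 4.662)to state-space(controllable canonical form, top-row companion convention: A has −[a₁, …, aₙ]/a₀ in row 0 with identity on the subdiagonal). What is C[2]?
Reachable canonical form: C = numerator coefficients (right-aligned, zero-padded to length n).
num = 3*s - 5.1, C = [[0, 3, -5.1]].
C[2] = -5.1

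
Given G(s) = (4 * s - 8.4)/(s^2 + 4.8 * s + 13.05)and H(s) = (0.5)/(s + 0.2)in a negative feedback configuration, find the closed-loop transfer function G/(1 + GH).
Closed-loop T = G/(1+GH).
Numerator: G_num * H_den = 4*s^2 - 7.6*s - 1.68.
Denominator: G_den * H_den + G_num * H_num = (s^3 + 5*s^2 + 14.01*s + 2.61) + (2*s - 4.2) = s^3 + 5*s^2 + 16.01*s - 1.59.
T(s) = (4*s^2 - 7.6*s - 1.68)/(s^3 + 5*s^2 + 16.01*s - 1.59)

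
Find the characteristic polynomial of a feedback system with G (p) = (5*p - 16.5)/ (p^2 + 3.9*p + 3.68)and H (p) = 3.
Characteristic poly = G_den * H_den + G_num * H_num = (p^2 + 3.9*p + 3.68) + (15*p - 49.5) = p^2 + 18.9*p - 45.82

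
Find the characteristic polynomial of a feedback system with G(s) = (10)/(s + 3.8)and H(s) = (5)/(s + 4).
Characteristic poly = G_den * H_den + G_num * H_num = (s^2 + 7.8*s + 15.2) + (50) = s^2 + 7.8*s + 65.2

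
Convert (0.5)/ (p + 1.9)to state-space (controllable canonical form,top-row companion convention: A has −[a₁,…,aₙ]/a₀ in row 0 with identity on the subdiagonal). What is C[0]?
Reachable canonical form: C = numerator coefficients (right-aligned, zero-padded to length n).
num = 0.5, C = [[0.5]].
C[0] = 0.5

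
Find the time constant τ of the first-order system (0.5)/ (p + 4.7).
First-order system: τ = -1/pole. Pole = -4.7. τ = -1/(-4.7) = 0.2128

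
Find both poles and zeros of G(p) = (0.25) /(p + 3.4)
Set denominator = 0: p + 3.4 = 0 → Poles: -3.4
Numerator is a nonzero constant (0.25) → Zeros: none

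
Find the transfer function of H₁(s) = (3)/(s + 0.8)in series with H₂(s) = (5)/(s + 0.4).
Series: H = H₁ · H₂ = (n₁·n₂)/(d₁·d₂).
Num: n₁·n₂ = 15. Den: d₁·d₂ = s^2 + 1.2*s + 0.32.
H(s) = (15)/(s^2 + 1.2*s + 0.32)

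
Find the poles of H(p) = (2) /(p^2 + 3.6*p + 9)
Set denominator = 0: p^2 + 3.6*p + 9 = 0 → Poles: -1.8 + 2.4j, -1.8 - 2.4j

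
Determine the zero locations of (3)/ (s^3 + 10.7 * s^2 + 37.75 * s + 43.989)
Numerator is a nonzero constant (3) → Zeros: none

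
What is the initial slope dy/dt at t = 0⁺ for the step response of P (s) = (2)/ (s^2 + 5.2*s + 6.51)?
IVT: y'(0⁺) = lim_{s→∞} s²·Y(s) = lim_{s→∞} s·P(s).
deg(num) = 0, deg(den) = 2, relative degree = 2 ≥ 2, so s·P(s) → 0. Initial slope = 0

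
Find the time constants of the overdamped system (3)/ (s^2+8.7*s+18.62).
Overdamped: real poles at -3.8, -4.9. τ = -1/pole → τ₁ = 0.2632, τ₂ = 0.2041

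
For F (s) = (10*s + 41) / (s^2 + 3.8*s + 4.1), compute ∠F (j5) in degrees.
Substitute s = j*5: F(j5) = 0.116694 - 2.28626j.
∠F(j5) = atan2(Im, Re) = atan2(-2.28626, 0.116694) = -87.08°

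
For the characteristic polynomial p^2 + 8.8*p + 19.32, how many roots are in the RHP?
p^2 + 8.8*p + 19.32 = (p + 4.6)(p + 4.2). Poles: -4.2, -4.6. RHP poles (Re>0): 0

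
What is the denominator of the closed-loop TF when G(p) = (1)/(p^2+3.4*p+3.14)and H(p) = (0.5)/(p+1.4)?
Characteristic poly = G_den * H_den + G_num * H_num = (p^3 + 4.8*p^2 + 7.9*p + 4.396) + (0.5) = p^3 + 4.8*p^2 + 7.9*p + 4.896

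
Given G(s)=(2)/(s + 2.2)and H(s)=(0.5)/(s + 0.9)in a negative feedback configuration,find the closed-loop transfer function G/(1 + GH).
Closed-loop T = G/(1+GH).
Numerator: G_num * H_den = 2*s + 1.8.
Denominator: G_den * H_den + G_num * H_num = (s^2 + 3.1*s + 1.98) + (1) = s^2 + 3.1*s + 2.98.
T(s) = (2*s + 1.8)/(s^2 + 3.1*s + 2.98)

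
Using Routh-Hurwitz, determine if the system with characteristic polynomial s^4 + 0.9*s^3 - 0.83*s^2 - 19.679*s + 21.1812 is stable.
Routh array:
s^4: [1, -0.83, 21.1812]; s^3: [0.9, -19.679]; s^2: [21.0356, 21.1812]; s^1: [-20.5852]; s^0: [21.1812]
First column: [1, 0.9, 21.0356, -20.5852, 21.1812]. Sign changes = 2.
No, unstable (2 RHP root(s))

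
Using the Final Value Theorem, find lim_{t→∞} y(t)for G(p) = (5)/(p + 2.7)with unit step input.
FVT: lim_{t→∞} y(t) = lim_{p→0} p*Y(p) where Y(p) = G(p)/p.
= lim_{p→0} G(p) = G(0) = num(0)/den(0) = 5/2.7 = 1.852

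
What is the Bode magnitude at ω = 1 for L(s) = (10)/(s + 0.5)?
Substitute s = j*1: L(j1) = 4 - 8j.
|L(j1)| = sqrt(Re² + Im²) = 8.944.
20*log₁₀(8.944) = 19.03 dB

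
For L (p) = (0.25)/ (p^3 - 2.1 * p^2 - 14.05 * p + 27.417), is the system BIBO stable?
Denominator: p^3 - 2.1*p^2 - 14.05*p + 27.417 = (p - 1.9)(p + 3.7)(p - 3.9). Poles: -3.7, 1.9, 3.9. All Re(p)<0: No (unstable)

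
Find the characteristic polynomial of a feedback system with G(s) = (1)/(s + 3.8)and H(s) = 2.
Characteristic poly = G_den * H_den + G_num * H_num = (s + 3.8) + (2) = s + 5.8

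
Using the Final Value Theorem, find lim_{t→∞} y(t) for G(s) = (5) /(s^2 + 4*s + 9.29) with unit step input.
FVT: lim_{t→∞} y(t) = lim_{s→0} s*Y(s) where Y(s) = G(s)/s.
= lim_{s→0} G(s) = G(0) = num(0)/den(0) = 5/9.29 = 0.5382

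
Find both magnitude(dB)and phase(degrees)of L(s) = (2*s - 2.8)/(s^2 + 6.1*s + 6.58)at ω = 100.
Substitute s = j*100: L(j100) = 0.00149622 - 0.0199218j.
|L| = 20*log₁₀(sqrt(Re²+Im²)) = -33.99 dB.
∠L = atan2(Im, Re) = -85.70°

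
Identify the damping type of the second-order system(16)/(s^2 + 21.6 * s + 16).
Standard form: ωn²/(s²+2ζωn·s+ωn²) gives ωn=4, ζ=2.7.
Overdamped (ζ = 2.7 > 1)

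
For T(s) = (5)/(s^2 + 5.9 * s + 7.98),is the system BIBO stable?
Denominator: s^2 + 5.9*s + 7.98 = (s + 2.1)(s + 3.8). Poles: -2.1, -3.8. All Re(p)<0: Yes (stable)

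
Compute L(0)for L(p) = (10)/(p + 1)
DC gain = L(0) = num(0)/den(0) = 10/1 = 10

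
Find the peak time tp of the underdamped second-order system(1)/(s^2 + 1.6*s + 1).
Standard form: ωn²/(s²+2ζωn·s+ωn²) → ωn = 1, ζ = 0.8.
ωd = ωn·√(1-ζ²) = 1·√(1-0.8²) = 0.6.
tp = π/ωd = π/0.6 = 5.236 s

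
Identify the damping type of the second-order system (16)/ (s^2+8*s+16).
Standard form: ωn²/(s²+2ζωn·s+ωn²) gives ωn=4, ζ=1.
Critically damped (ζ = 1)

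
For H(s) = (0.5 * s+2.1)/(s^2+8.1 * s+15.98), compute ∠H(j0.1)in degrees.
Substitute s = j*0.1: H(j0.1) = 0.131318 - 0.00352957j.
∠H(j0.1) = atan2(Im, Re) = atan2(-0.00352957, 0.131318) = -1.54°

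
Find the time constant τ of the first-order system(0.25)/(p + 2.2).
First-order system: τ = -1/pole. Pole = -2.2. τ = -1/(-2.2) = 0.4545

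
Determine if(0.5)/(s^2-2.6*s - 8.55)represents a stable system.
Denominator: s^2 - 2.6*s - 8.55 = (s - 4.5)(s + 1.9). Poles: -1.9, 4.5. All Re(p)<0: No (unstable)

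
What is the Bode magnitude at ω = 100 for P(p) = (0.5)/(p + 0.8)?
Substitute p = j*100: P(j100) = 3.99974e-05 - 0.00499968j.
|P(j100)| = sqrt(Re² + Im²) = 0.005.
20*log₁₀(0.005) = -46.02 dB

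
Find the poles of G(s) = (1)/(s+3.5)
Set denominator = 0: s + 3.5 = 0 → Poles: -3.5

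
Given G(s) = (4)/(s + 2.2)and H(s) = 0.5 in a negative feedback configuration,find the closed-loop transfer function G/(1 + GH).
Closed-loop T = G/(1+GH).
Numerator: G_num * H_den = 4.
Denominator: G_den * H_den + G_num * H_num = (s + 2.2) + (2) = s + 4.2.
T(s) = (4)/(s + 4.2)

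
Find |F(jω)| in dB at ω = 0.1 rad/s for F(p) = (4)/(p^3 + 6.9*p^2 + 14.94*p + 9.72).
Substitute p = j*0.1: F(j0.1) = 0.404778 - 0.0626187j.
|F(j0.1)| = sqrt(Re² + Im²) = 0.4096.
20*log₁₀(0.4096) = -7.75 dB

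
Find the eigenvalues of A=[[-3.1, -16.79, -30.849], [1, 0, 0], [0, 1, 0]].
Eigenvalues solve det(λI - A) = 0.
Characteristic polynomial: λ^3 + 3.1*λ^2 + 16.79*λ + 30.849 = 0.
Factor: (λ + 2.1)(λ^2 + λ + 14.69) = 0.
Roots: -0.5 + 3.8j, -0.5 - 3.8j, -2.1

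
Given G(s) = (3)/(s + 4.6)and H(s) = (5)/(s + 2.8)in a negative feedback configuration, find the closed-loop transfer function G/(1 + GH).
Closed-loop T = G/(1+GH).
Numerator: G_num * H_den = 3*s + 8.4.
Denominator: G_den * H_den + G_num * H_num = (s^2 + 7.4*s + 12.88) + (15) = s^2 + 7.4*s + 27.88.
T(s) = (3*s + 8.4)/(s^2 + 7.4*s + 27.88)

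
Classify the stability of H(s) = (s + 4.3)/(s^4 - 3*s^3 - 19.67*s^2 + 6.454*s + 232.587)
Denominator: s^4 - 3*s^3 - 19.67*s^2 + 6.454*s + 232.587 = (s - 4.3)(s - 4.5)(s^2 + 5.8*s + 12.02). Poles: -2.9 + 1.9j, -2.9 - 1.9j, 4.3, 4.5. Unstable (2 pole(s) in RHP)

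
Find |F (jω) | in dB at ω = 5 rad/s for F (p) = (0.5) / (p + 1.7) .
Substitute p = j*5: F(j5) = 0.0304769 - 0.0896379j.
|F(j5)| = sqrt(Re² + Im²) = 0.09468.
20*log₁₀(0.09468) = -20.48 dB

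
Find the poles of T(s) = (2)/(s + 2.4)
Set denominator = 0: s + 2.4 = 0 → Poles: -2.4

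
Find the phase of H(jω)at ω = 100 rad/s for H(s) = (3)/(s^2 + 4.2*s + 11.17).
Substitute s = j*100: H(j100) = -0.000299805 - 1.26059e-05j.
∠H(j100) = atan2(Im, Re) = atan2(-1.26059e-05, -0.000299805) = -177.59°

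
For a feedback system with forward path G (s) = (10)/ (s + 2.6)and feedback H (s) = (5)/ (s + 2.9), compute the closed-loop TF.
Closed-loop T = G/(1+GH).
Numerator: G_num * H_den = 10*s + 29.
Denominator: G_den * H_den + G_num * H_num = (s^2 + 5.5*s + 7.54) + (50) = s^2 + 5.5*s + 57.54.
T(s) = (10*s + 29)/(s^2 + 5.5*s + 57.54)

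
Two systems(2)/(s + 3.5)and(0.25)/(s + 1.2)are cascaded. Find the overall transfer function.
Series: H = H₁ · H₂ = (n₁·n₂)/(d₁·d₂).
Num: n₁·n₂ = 0.5. Den: d₁·d₂ = s^2 + 4.7*s + 4.2.
H(s) = (0.5)/(s^2 + 4.7*s + 4.2)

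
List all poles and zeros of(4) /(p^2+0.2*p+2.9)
Set denominator = 0: p^2 + 0.2*p + 2.9 = 0 → Poles: -0.1 + 1.7j, -0.1 - 1.7j
Numerator is a nonzero constant (4) → Zeros: none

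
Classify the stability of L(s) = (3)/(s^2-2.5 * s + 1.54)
Denominator: s^2 - 2.5*s + 1.54 = (s - 1.1)(s - 1.4). Poles: 1.1, 1.4. Unstable (2 pole(s) in RHP)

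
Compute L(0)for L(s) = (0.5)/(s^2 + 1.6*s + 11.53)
DC gain = L(0) = num(0)/den(0) = 0.5/11.53 = 0.04337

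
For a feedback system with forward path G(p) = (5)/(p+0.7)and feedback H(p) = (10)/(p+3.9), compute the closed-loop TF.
Closed-loop T = G/(1+GH).
Numerator: G_num * H_den = 5*p + 19.5.
Denominator: G_den * H_den + G_num * H_num = (p^2 + 4.6*p + 2.73) + (50) = p^2 + 4.6*p + 52.73.
T(p) = (5*p + 19.5)/(p^2 + 4.6*p + 52.73)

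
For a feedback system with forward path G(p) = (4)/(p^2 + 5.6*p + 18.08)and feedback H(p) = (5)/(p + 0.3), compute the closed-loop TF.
Closed-loop T = G/(1+GH).
Numerator: G_num * H_den = 4*p + 1.2.
Denominator: G_den * H_den + G_num * H_num = (p^3 + 5.9*p^2 + 19.76*p + 5.424) + (20) = p^3 + 5.9*p^2 + 19.76*p + 25.424.
T(p) = (4*p + 1.2)/(p^3 + 5.9*p^2 + 19.76*p + 25.424)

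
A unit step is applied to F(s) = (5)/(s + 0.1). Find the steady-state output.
FVT: lim_{t→∞} y(t) = lim_{s→0} s*Y(s) where Y(s) = F(s)/s.
= lim_{s→0} F(s) = F(0) = num(0)/den(0) = 5/0.1 = 50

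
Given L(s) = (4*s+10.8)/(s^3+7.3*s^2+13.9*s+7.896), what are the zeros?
Set numerator = 0: 4*s + 10.8 = 0 → Zeros: -2.7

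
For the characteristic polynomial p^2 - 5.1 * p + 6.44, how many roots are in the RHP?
p^2 - 5.1*p + 6.44 = (p - 2.3)(p - 2.8). Poles: 2.3, 2.8. RHP poles (Re>0): 2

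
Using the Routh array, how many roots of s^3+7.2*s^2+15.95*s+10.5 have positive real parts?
Routh array:
s^3: [1, 15.95]; s^2: [7.2, 10.5]; s^1: [14.4917]; s^0: [10.5]
First column: [1, 7.2, 14.4917, 10.5]. Sign changes = RHP roots = 0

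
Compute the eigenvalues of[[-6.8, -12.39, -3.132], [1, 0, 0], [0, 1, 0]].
Eigenvalues solve det(λI - A) = 0.
Characteristic polynomial: λ^3 + 6.8*λ^2 + 12.39*λ + 3.132 = 0.
Factor: (λ + 2.9)(λ + 0.3)(λ + 3.6) = 0.
Roots: -0.3, -2.9, -3.6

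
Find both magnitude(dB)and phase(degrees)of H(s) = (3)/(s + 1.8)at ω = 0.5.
Substitute s = j*0.5: H(j0.5) = 1.54728 - 0.429799j.
|H| = 20*log₁₀(sqrt(Re²+Im²)) = 4.11 dB.
∠H = atan2(Im, Re) = -15.52°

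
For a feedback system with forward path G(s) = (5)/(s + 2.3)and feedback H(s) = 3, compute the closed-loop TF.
Closed-loop T = G/(1+GH).
Numerator: G_num * H_den = 5.
Denominator: G_den * H_den + G_num * H_num = (s + 2.3) + (15) = s + 17.3.
T(s) = (5)/(s + 17.3)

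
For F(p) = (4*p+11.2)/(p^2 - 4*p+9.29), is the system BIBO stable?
Denominator: p^2 - 4*p + 9.29. Poles: 2 + 2.3j, 2 - 2.3j. All Re(p)<0: No (unstable)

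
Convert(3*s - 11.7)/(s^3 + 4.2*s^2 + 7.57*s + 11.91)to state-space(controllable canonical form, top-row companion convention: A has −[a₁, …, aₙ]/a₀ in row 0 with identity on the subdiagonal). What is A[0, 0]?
Reachable canonical form for den = s^3 + 4.2*s^2 + 7.57*s + 11.91: top row of A = -[a₁,a₂,...,aₙ]/a₀, ones on the subdiagonal, zeros elsewhere.
A = [[-4.2, -7.57, -11.91], [1, 0, 0], [0, 1, 0]].
A[0,0] = -4.2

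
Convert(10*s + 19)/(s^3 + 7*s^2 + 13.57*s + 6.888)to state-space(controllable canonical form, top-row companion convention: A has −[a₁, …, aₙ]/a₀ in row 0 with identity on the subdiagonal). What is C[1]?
Reachable canonical form: C = numerator coefficients (right-aligned, zero-padded to length n).
num = 10*s + 19, C = [[0, 10, 19]].
C[1] = 10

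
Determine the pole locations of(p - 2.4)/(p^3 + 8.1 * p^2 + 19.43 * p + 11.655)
Set denominator = 0: p^3 + 8.1*p^2 + 19.43*p + 11.655 = (p + 3.5)(p + 0.9)(p + 3.7) = 0 → Poles: -0.9, -3.5, -3.7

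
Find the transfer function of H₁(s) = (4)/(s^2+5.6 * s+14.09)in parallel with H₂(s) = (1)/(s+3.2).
Parallel: H = H₁ + H₂ = (n₁·d₂ + n₂·d₁)/(d₁·d₂).
n₁·d₂ = 4*s + 12.8. n₂·d₁ = s^2 + 5.6*s + 14.09. Sum = s^2 + 9.6*s + 26.89. d₁·d₂ = s^3 + 8.8*s^2 + 32.01*s + 45.088.
H(s) = (s^2 + 9.6*s + 26.89)/(s^3 + 8.8*s^2 + 32.01*s + 45.088)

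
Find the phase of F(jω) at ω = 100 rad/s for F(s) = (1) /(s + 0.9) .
Substitute s = j*100: F(j100) = 8.99927e-05 - 0.00999919j.
∠F(j100) = atan2(Im, Re) = atan2(-0.00999919, 8.99927e-05) = -89.48°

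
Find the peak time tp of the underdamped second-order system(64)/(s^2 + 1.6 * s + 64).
Standard form: ωn²/(s²+2ζωn·s+ωn²) → ωn = 8, ζ = 0.1.
ωd = ωn·√(1-ζ²) = 8·√(1-0.1²) = 7.96.
tp = π/ωd = π/7.96 = 0.3947 s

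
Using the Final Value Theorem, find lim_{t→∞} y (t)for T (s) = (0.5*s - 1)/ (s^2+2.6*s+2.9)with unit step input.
FVT: lim_{t→∞} y(t) = lim_{s→0} s*Y(s) where Y(s) = T(s)/s.
= lim_{s→0} T(s) = T(0) = num(0)/den(0) = -1/2.9 = -0.3448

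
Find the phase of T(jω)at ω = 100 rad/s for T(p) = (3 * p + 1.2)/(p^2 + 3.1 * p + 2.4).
Substitute p = j*100: T(j100) = 0.000809639 - 0.0299821j.
∠T(j100) = atan2(Im, Re) = atan2(-0.0299821, 0.000809639) = -88.45°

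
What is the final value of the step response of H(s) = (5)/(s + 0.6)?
FVT: lim_{t→∞} y(t) = lim_{s→0} s*Y(s) where Y(s) = H(s)/s.
= lim_{s→0} H(s) = H(0) = num(0)/den(0) = 5/0.6 = 8.333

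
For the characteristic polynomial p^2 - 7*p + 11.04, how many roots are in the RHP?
p^2 - 7*p + 11.04 = (p - 2.4)(p - 4.6). Poles: 2.4, 4.6. RHP poles (Re>0): 2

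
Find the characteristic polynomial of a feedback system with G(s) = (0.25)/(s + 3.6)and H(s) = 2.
Characteristic poly = G_den * H_den + G_num * H_num = (s + 3.6) + (0.5) = s + 4.1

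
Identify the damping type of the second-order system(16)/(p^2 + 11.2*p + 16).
Standard form: ωn²/(p²+2ζωn·p+ωn²) gives ωn=4, ζ=1.4.
Overdamped (ζ = 1.4 > 1)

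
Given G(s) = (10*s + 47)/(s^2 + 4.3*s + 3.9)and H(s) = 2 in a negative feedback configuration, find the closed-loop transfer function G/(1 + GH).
Closed-loop T = G/(1+GH).
Numerator: G_num * H_den = 10*s + 47.
Denominator: G_den * H_den + G_num * H_num = (s^2 + 4.3*s + 3.9) + (20*s + 94) = s^2 + 24.3*s + 97.9.
T(s) = (10*s + 47)/(s^2 + 24.3*s + 97.9)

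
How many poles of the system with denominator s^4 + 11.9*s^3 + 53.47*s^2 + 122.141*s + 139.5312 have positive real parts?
s^4 + 11.9*s^3 + 53.47*s^2 + 122.141*s + 139.5312 = (s + 4.8)(s + 4.1)(s^2 + 3*s + 7.09). Poles: -1.5 + 2.2j, -1.5 - 2.2j, -4.1, -4.8. RHP poles (Re>0): 0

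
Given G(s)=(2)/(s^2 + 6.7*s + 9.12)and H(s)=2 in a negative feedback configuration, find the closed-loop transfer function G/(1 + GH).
Closed-loop T = G/(1+GH).
Numerator: G_num * H_den = 2.
Denominator: G_den * H_den + G_num * H_num = (s^2 + 6.7*s + 9.12) + (4) = s^2 + 6.7*s + 13.12.
T(s) = (2)/(s^2 + 6.7*s + 13.12)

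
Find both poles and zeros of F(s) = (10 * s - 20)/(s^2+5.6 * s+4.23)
Set denominator = 0: s^2 + 5.6*s + 4.23 = (s + 0.9)(s + 4.7) = 0 → Poles: -0.9, -4.7
Set numerator = 0: 10*s - 20 = 0 → Zeros: 2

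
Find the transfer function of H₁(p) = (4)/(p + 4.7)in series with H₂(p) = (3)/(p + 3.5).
Series: H = H₁ · H₂ = (n₁·n₂)/(d₁·d₂).
Num: n₁·n₂ = 12. Den: d₁·d₂ = p^2 + 8.2*p + 16.45.
H(p) = (12)/(p^2 + 8.2*p + 16.45)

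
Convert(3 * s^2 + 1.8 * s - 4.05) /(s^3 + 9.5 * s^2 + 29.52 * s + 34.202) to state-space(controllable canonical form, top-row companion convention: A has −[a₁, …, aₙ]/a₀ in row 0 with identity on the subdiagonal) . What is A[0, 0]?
Reachable canonical form for den = s^3 + 9.5*s^2 + 29.52*s + 34.202: top row of A = -[a₁,a₂,...,aₙ]/a₀, ones on the subdiagonal, zeros elsewhere.
A = [[-9.5, -29.52, -34.202], [1, 0, 0], [0, 1, 0]].
A[0,0] = -9.5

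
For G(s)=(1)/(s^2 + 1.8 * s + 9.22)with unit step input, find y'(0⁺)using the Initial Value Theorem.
IVT: y'(0⁺) = lim_{s→∞} s²·Y(s) = lim_{s→∞} s·G(s).
deg(num) = 0, deg(den) = 2, relative degree = 2 ≥ 2, so s·G(s) → 0. Initial slope = 0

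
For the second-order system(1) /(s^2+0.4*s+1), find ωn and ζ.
Standard form: ωn²/(s²+2ζωn·s+ωn²).
const=1=ωn² → ωn=1, s coeff=0.4=2ζωn → ζ=0.2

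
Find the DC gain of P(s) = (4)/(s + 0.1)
DC gain = P(0) = num(0)/den(0) = 4/0.1 = 40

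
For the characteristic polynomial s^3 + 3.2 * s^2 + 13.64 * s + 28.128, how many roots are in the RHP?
s^3 + 3.2*s^2 + 13.64*s + 28.128 = (s + 2.4)(s^2 + 0.8*s + 11.72). Poles: -0.4 + 3.4j, -0.4 - 3.4j, -2.4. RHP poles (Re>0): 0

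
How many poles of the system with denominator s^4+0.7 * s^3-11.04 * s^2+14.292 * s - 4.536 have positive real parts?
s^4 + 0.7*s^3 - 11.04*s^2 + 14.292*s - 4.536 = (s - 1.2)(s + 4.2)(s - 1.8)(s - 0.5). Poles: -4.2, 0.5, 1.2, 1.8. RHP poles (Re>0): 3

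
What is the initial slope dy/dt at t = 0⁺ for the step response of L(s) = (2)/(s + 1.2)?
IVT: y'(0⁺) = lim_{s→∞} s²·Y(s) = lim_{s→∞} s·L(s).
deg(num) = 0, deg(den) = 1, relative degree = 1, so s·L(s) → (leading num)/(leading den) = 2/1 = 2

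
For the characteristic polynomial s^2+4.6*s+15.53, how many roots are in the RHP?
Poles: -2.3 + 3.2j, -2.3 - 3.2j. RHP poles (Re>0): 0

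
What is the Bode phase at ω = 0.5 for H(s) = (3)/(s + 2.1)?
Substitute s = j*0.5: H(j0.5) = 1.35193 - 0.321888j.
∠H(j0.5) = atan2(Im, Re) = atan2(-0.321888, 1.35193) = -13.39°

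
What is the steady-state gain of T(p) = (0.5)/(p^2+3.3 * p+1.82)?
DC gain = T(0) = num(0)/den(0) = 0.5/1.82 = 0.2747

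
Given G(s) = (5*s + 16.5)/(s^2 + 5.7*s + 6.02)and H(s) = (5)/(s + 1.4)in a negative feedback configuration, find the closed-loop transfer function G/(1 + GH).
Closed-loop T = G/(1+GH).
Numerator: G_num * H_den = 5*s^2 + 23.5*s + 23.1.
Denominator: G_den * H_den + G_num * H_num = (s^3 + 7.1*s^2 + 14*s + 8.428) + (25*s + 82.5) = s^3 + 7.1*s^2 + 39*s + 90.928.
T(s) = (5*s^2 + 23.5*s + 23.1)/(s^3 + 7.1*s^2 + 39*s + 90.928)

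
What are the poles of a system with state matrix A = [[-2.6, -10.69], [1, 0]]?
Eigenvalues solve det(λI - A) = 0.
Characteristic polynomial: λ^2 + 2.6*λ + 10.69 = 0.
Roots: -1.3 + 3j, -1.3 - 3j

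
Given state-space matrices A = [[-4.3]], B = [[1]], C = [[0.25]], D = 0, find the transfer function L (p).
L(p) = C(pI - A)⁻¹B + D.
Characteristic polynomial det(pI - A) = p + 4.3.
Numerator from C·adj(pI-A)·B + D·det(pI-A) = 0.25.
L(p) = (0.25)/(p + 4.3)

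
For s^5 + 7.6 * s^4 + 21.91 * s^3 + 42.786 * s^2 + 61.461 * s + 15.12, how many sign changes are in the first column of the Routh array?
Routh array:
s^5: [1, 21.91, 61.461]; s^4: [7.6, 42.786, 15.12]; s^3: [16.2803, 59.4715]; s^2: [15.0233, 15.12]; s^1: [43.0865]; s^0: [15.12]
First column: [1, 7.6, 16.2803, 15.0233, 43.0865, 15.12]. Sign changes = 0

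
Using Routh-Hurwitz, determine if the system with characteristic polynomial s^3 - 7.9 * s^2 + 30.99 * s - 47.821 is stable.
Routh array:
s^3: [1, 30.99]; s^2: [-7.9, -47.821]; s^1: [24.9367]; s^0: [-47.821]
First column: [1, -7.9, 24.9367, -47.821]. Sign changes = 3.
No, unstable (3 RHP root(s))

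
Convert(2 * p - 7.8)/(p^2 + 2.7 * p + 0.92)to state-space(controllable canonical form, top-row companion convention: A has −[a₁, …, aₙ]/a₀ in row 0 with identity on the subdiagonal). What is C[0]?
Reachable canonical form: C = numerator coefficients (right-aligned, zero-padded to length n).
num = 2*p - 7.8, C = [[2, -7.8]].
C[0] = 2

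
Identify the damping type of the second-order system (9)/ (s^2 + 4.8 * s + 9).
Standard form: ωn²/(s²+2ζωn·s+ωn²) gives ωn=3, ζ=0.8.
Underdamped (ζ = 0.8 < 1)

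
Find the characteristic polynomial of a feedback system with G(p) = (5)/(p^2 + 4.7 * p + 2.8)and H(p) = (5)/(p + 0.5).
Characteristic poly = G_den * H_den + G_num * H_num = (p^3 + 5.2*p^2 + 5.15*p + 1.4) + (25) = p^3 + 5.2*p^2 + 5.15*p + 26.4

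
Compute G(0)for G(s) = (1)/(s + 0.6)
DC gain = G(0) = num(0)/den(0) = 1/0.6 = 1.667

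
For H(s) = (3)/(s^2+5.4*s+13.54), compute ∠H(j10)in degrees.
Substitute s = j*10: H(j10) = -0.0249612 - 0.0155899j.
∠H(j10) = atan2(Im, Re) = atan2(-0.0155899, -0.0249612) = -148.01°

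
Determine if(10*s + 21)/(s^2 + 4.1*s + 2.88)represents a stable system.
Denominator: s^2 + 4.1*s + 2.88 = (s + 3.2)(s + 0.9). Poles: -0.9, -3.2. All Re(p)<0: Yes (stable)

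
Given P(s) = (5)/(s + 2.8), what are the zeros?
Numerator is a nonzero constant (5) → Zeros: none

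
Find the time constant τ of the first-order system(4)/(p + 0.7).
First-order system: τ = -1/pole. Pole = -0.7. τ = -1/(-0.7) = 1.429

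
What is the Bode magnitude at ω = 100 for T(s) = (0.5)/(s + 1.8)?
Substitute s = j*100: T(j100) = 8.99708e-05 - 0.00499838j.
|T(j100)| = sqrt(Re² + Im²) = 0.004999.
20*log₁₀(0.004999) = -46.02 dB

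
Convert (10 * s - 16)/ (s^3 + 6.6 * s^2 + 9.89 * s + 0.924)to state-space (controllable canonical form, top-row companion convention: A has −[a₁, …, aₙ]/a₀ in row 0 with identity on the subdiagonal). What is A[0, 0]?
Reachable canonical form for den = s^3 + 6.6*s^2 + 9.89*s + 0.924: top row of A = -[a₁,a₂,...,aₙ]/a₀, ones on the subdiagonal, zeros elsewhere.
A = [[-6.6, -9.89, -0.924], [1, 0, 0], [0, 1, 0]].
A[0,0] = -6.6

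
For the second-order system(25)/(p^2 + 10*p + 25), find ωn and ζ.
Standard form: ωn²/(p²+2ζωn·p+ωn²).
const=25=ωn² → ωn=5, p coeff=10=2ζωn → ζ=1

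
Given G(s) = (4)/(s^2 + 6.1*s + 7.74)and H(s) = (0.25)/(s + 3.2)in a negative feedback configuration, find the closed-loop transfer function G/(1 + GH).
Closed-loop T = G/(1+GH).
Numerator: G_num * H_den = 4*s + 12.8.
Denominator: G_den * H_den + G_num * H_num = (s^3 + 9.3*s^2 + 27.26*s + 24.768) + (1) = s^3 + 9.3*s^2 + 27.26*s + 25.768.
T(s) = (4*s + 12.8)/(s^3 + 9.3*s^2 + 27.26*s + 25.768)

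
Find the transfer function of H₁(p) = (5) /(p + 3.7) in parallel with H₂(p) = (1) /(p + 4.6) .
Parallel: H = H₁ + H₂ = (n₁·d₂ + n₂·d₁)/(d₁·d₂).
n₁·d₂ = 5*p + 23. n₂·d₁ = p + 3.7. Sum = 6*p + 26.7. d₁·d₂ = p^2 + 8.3*p + 17.02.
H(p) = (6*p + 26.7)/(p^2 + 8.3*p + 17.02)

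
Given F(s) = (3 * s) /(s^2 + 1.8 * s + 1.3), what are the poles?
Set denominator = 0: s^2 + 1.8*s + 1.3 = 0 → Poles: -0.9 + 0.7j, -0.9 - 0.7j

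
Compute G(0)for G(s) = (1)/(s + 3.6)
DC gain = G(0) = num(0)/den(0) = 1/3.6 = 0.2778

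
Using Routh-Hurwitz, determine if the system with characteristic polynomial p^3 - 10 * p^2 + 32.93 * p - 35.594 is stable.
Routh array:
p^3: [1, 32.93]; p^2: [-10, -35.594]; p^1: [29.3706]; p^0: [-35.594]
First column: [1, -10, 29.3706, -35.594]. Sign changes = 3.
No, unstable (3 RHP root(s))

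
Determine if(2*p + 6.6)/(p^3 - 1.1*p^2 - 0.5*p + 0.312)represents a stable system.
Denominator: p^3 - 1.1*p^2 - 0.5*p + 0.312 = (p - 0.4)(p - 1.3)(p + 0.6). Poles: -0.6, 0.4, 1.3. All Re(p)<0: No (unstable)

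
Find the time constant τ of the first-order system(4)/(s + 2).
First-order system: τ = -1/pole. Pole = -2. τ = -1/(-2) = 0.5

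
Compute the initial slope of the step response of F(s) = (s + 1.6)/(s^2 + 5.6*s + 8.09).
IVT: y'(0⁺) = lim_{s→∞} s²·Y(s) = lim_{s→∞} s·F(s).
deg(num) = 1, deg(den) = 2, relative degree = 1, so s·F(s) → (leading num)/(leading den) = 1/1 = 1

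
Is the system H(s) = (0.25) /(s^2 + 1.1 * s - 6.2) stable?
Denominator: s^2 + 1.1*s - 6.2 = (s - 2)(s + 3.1). Poles: -3.1, 2. All Re(p)<0: No (unstable)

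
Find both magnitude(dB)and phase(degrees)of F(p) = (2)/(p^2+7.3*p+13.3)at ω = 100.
Substitute p = j*100: F(j100) = -0.000199202 - 1.45611e-05j.
|F| = 20*log₁₀(sqrt(Re²+Im²)) = -73.99 dB.
∠F = atan2(Im, Re) = -175.82°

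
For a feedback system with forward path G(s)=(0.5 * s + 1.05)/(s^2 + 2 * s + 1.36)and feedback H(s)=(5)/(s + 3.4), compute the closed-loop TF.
Closed-loop T = G/(1+GH).
Numerator: G_num * H_den = 0.5*s^2 + 2.75*s + 3.57.
Denominator: G_den * H_den + G_num * H_num = (s^3 + 5.4*s^2 + 8.16*s + 4.624) + (2.5*s + 5.25) = s^3 + 5.4*s^2 + 10.66*s + 9.874.
T(s) = (0.5*s^2 + 2.75*s + 3.57)/(s^3 + 5.4*s^2 + 10.66*s + 9.874)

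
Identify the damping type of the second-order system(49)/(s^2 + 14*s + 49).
Standard form: ωn²/(s²+2ζωn·s+ωn²) gives ωn=7, ζ=1.
Critically damped (ζ = 1)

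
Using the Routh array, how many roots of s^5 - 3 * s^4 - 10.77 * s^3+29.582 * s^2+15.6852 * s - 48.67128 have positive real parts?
Routh array:
s^5: [1, -10.77, 15.6852]; s^4: [-3, 29.582, -48.67128]; s^3: [-0.909333, -0.53856]; s^2: [31.3588, -48.67128]; s^1: [-1.94992]; s^0: [-48.67128]
First column: [1, -3, -0.909333, 31.3588, -1.94992, -48.67128]. Sign changes = RHP roots = 3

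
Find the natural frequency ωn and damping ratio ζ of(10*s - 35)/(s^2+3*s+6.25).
Underdamped: complex pole -1.5 + 2j. ωn = |pole| = 2.5, ζ = -Re(pole)/ωn = 0.6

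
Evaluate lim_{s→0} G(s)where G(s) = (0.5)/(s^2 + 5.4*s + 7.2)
DC gain = G(0) = num(0)/den(0) = 0.5/7.2 = 0.06944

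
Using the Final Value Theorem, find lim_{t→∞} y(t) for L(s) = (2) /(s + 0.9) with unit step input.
FVT: lim_{t→∞} y(t) = lim_{s→0} s*Y(s) where Y(s) = L(s)/s.
= lim_{s→0} L(s) = L(0) = num(0)/den(0) = 2/0.9 = 2.222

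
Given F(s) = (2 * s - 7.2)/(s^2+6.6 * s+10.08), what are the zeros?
Set numerator = 0: 2*s - 7.2 = 0 → Zeros: 3.6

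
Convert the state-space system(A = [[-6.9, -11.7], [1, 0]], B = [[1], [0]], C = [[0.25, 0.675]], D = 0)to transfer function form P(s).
P(s) = C(sI - A)⁻¹B + D.
Characteristic polynomial det(sI - A) = s^2 + 6.9*s + 11.7.
Numerator from C·adj(sI-A)·B + D·det(sI-A) = 0.25*s + 0.675.
P(s) = (0.25*s + 0.675)/(s^2 + 6.9*s + 11.7)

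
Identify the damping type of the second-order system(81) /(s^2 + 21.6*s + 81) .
Standard form: ωn²/(s²+2ζωn·s+ωn²) gives ωn=9, ζ=1.2.
Overdamped (ζ = 1.2 > 1)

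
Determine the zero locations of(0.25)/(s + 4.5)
Numerator is a nonzero constant (0.25) → Zeros: none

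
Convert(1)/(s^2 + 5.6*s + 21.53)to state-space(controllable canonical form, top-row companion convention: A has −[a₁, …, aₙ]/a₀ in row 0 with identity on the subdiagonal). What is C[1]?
Reachable canonical form: C = numerator coefficients (right-aligned, zero-padded to length n).
num = 1, C = [[0, 1]].
C[1] = 1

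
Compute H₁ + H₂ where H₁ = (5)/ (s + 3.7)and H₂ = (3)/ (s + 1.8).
Parallel: H = H₁ + H₂ = (n₁·d₂ + n₂·d₁)/(d₁·d₂).
n₁·d₂ = 5*s + 9. n₂·d₁ = 3*s + 11.1. Sum = 8*s + 20.1. d₁·d₂ = s^2 + 5.5*s + 6.66.
H(s) = (8*s + 20.1)/(s^2 + 5.5*s + 6.66)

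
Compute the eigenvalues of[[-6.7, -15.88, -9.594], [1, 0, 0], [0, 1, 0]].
Eigenvalues solve det(λI - A) = 0.
Characteristic polynomial: λ^3 + 6.7*λ^2 + 15.88*λ + 9.594 = 0.
Factor: (λ + 0.9)(λ^2 + 5.8*λ + 10.66) = 0.
Roots: -0.9, -2.9 + 1.5j, -2.9 - 1.5j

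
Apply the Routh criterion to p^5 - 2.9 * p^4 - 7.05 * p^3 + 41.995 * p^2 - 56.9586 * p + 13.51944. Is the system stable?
Routh array:
p^5: [1, -7.05, -56.9586]; p^4: [-2.9, 41.995, 13.51944]; p^3: [7.43103, -52.2967]; p^2: [21.5859, 13.51944]; p^1: [-56.9508]; p^0: [13.51944]
First column: [1, -2.9, 7.43103, 21.5859, -56.9508, 13.51944]. Sign changes = 4.
No, unstable (4 RHP root(s))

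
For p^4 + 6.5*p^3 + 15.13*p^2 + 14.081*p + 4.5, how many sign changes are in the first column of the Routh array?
Routh array:
p^4: [1, 15.13, 4.5]; p^3: [6.5, 14.081]; p^2: [12.9637, 4.5]; p^1: [11.8247]; p^0: [4.5]
First column: [1, 6.5, 12.9637, 11.8247, 4.5]. Sign changes = 0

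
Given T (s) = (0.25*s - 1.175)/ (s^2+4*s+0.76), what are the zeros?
Set numerator = 0: 0.25*s - 1.175 = 0 → Zeros: 4.7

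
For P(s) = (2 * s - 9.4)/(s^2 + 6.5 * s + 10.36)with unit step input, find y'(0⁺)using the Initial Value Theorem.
IVT: y'(0⁺) = lim_{s→∞} s²·Y(s) = lim_{s→∞} s·P(s).
deg(num) = 1, deg(den) = 2, relative degree = 1, so s·P(s) → (leading num)/(leading den) = 2/1 = 2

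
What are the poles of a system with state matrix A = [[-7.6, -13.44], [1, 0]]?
Eigenvalues solve det(λI - A) = 0.
Characteristic polynomial: λ^2 + 7.6*λ + 13.44 = 0.
Factor: (λ + 2.8)(λ + 4.8) = 0.
Roots: -2.8, -4.8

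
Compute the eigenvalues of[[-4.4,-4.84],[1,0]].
Eigenvalues solve det(λI - A) = 0.
Characteristic polynomial: λ^2 + 4.4*λ + 4.84 = 0.
Factor: (λ + 2.2)(λ + 2.2) = 0.
Roots: -2.2, -2.2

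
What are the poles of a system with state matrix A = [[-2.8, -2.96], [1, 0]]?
Eigenvalues solve det(λI - A) = 0.
Characteristic polynomial: λ^2 + 2.8*λ + 2.96 = 0.
Roots: -1.4 + 1j, -1.4 - 1j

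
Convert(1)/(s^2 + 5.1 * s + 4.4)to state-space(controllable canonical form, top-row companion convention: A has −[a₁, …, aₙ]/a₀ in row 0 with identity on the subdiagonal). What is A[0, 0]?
Reachable canonical form for den = s^2 + 5.1*s + 4.4: top row of A = -[a₁,a₂,...,aₙ]/a₀, ones on the subdiagonal, zeros elsewhere.
A = [[-5.1, -4.4], [1, 0]].
A[0,0] = -5.1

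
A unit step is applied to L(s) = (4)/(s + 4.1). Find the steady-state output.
FVT: lim_{t→∞} y(t) = lim_{s→0} s*Y(s) where Y(s) = L(s)/s.
= lim_{s→0} L(s) = L(0) = num(0)/den(0) = 4/4.1 = 0.9756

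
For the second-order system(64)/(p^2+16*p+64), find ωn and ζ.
Standard form: ωn²/(p²+2ζωn·p+ωn²).
const=64=ωn² → ωn=8, p coeff=16=2ζωn → ζ=1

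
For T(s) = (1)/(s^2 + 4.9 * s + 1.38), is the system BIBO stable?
Denominator: s^2 + 4.9*s + 1.38 = (s + 0.3)(s + 4.6). Poles: -0.3, -4.6. All Re(p)<0: Yes (stable)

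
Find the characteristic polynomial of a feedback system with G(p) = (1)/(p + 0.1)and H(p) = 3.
Characteristic poly = G_den * H_den + G_num * H_num = (p + 0.1) + (3) = p + 3.1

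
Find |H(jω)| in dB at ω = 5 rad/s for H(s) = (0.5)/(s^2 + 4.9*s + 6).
Substitute s = j*5: H(j5) = -0.00988296 - 0.0127438j.
|H(j5)| = sqrt(Re² + Im²) = 0.01613.
20*log₁₀(0.01613) = -35.85 dB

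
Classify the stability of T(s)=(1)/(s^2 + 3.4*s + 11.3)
Denominator: s^2 + 3.4*s + 11.3. Poles: -1.7 + 2.9j, -1.7 - 2.9j. Stable (all poles in LHP)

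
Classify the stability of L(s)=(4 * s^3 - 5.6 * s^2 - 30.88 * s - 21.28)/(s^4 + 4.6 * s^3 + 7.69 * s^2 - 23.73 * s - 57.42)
Denominator: s^4 + 4.6*s^3 + 7.69*s^2 - 23.73*s - 57.42 = (s - 2.2)(s + 2)(s^2 + 4.8*s + 13.05). Poles: -2, -2.4 + 2.7j, -2.4 - 2.7j, 2.2. Unstable (1 pole(s) in RHP)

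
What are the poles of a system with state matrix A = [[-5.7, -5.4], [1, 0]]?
Eigenvalues solve det(λI - A) = 0.
Characteristic polynomial: λ^2 + 5.7*λ + 5.4 = 0.
Factor: (λ + 4.5)(λ + 1.2) = 0.
Roots: -1.2, -4.5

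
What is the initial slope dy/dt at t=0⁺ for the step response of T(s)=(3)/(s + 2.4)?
IVT: y'(0⁺) = lim_{s→∞} s²·Y(s) = lim_{s→∞} s·T(s).
deg(num) = 0, deg(den) = 1, relative degree = 1, so s·T(s) → (leading num)/(leading den) = 3/1 = 3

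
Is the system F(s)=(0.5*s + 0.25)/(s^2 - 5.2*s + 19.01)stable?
Denominator: s^2 - 5.2*s + 19.01. Poles: 2.6 + 3.5j, 2.6 - 3.5j. All Re(p)<0: No (unstable)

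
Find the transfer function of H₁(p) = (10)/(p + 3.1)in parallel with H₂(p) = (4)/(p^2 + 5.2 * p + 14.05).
Parallel: H = H₁ + H₂ = (n₁·d₂ + n₂·d₁)/(d₁·d₂).
n₁·d₂ = 10*p^2 + 52*p + 140.5. n₂·d₁ = 4*p + 12.4. Sum = 10*p^2 + 56*p + 152.9. d₁·d₂ = p^3 + 8.3*p^2 + 30.17*p + 43.555.
H(p) = (10*p^2 + 56*p + 152.9)/(p^3 + 8.3*p^2 + 30.17*p + 43.555)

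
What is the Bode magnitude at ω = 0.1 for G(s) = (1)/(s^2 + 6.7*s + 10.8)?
Substitute s = j*0.1: G(j0.1) = 0.0923224 - 0.00573272j.
|G(j0.1)| = sqrt(Re² + Im²) = 0.0925.
20*log₁₀(0.0925) = -20.68 dB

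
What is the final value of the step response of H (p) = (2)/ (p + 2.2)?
FVT: lim_{t→∞} y(t) = lim_{p→0} p*Y(p) where Y(p) = H(p)/p.
= lim_{p→0} H(p) = H(0) = num(0)/den(0) = 2/2.2 = 0.9091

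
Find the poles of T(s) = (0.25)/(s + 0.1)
Set denominator = 0: s + 0.1 = 0 → Poles: -0.1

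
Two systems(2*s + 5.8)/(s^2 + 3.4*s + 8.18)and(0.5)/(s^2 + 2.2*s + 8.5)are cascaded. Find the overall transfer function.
Series: H = H₁ · H₂ = (n₁·n₂)/(d₁·d₂).
Num: n₁·n₂ = s + 2.9. Den: d₁·d₂ = s^4 + 5.6*s^3 + 24.16*s^2 + 46.896*s + 69.53.
H(s) = (s + 2.9)/(s^4 + 5.6*s^3 + 24.16*s^2 + 46.896*s + 69.53)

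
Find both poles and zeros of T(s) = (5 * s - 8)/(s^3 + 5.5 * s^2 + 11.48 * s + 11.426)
Set denominator = 0: s^3 + 5.5*s^2 + 11.48*s + 11.426 = (s + 2.9)(s^2 + 2.6*s + 3.94) = 0 → Poles: -1.3 + 1.5j, -1.3 - 1.5j, -2.9
Set numerator = 0: 5*s - 8 = 0 → Zeros: 1.6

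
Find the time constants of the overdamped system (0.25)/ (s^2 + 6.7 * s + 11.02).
Overdamped: real poles at -2.9, -3.8. τ = -1/pole → τ₁ = 0.3448, τ₂ = 0.2632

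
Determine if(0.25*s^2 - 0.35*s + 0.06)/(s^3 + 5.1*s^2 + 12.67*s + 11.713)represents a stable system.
Denominator: s^3 + 5.1*s^2 + 12.67*s + 11.713 = (s + 1.7)(s^2 + 3.4*s + 6.89). Poles: -1.7, -1.7 + 2j, -1.7 - 2j. All Re(p)<0: Yes (stable)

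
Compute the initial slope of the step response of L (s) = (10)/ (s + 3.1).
IVT: y'(0⁺) = lim_{s→∞} s²·Y(s) = lim_{s→∞} s·L(s).
deg(num) = 0, deg(den) = 1, relative degree = 1, so s·L(s) → (leading num)/(leading den) = 10/1 = 10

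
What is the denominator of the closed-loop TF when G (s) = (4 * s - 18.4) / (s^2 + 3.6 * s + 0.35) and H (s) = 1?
Characteristic poly = G_den * H_den + G_num * H_num = (s^2 + 3.6*s + 0.35) + (4*s - 18.4) = s^2 + 7.6*s - 18.05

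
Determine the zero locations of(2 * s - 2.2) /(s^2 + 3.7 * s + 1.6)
Set numerator = 0: 2*s - 2.2 = 0 → Zeros: 1.1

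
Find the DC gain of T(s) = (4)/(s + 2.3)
DC gain = T(0) = num(0)/den(0) = 4/2.3 = 1.739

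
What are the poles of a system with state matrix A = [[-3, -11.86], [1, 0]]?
Eigenvalues solve det(λI - A) = 0.
Characteristic polynomial: λ^2 + 3*λ + 11.86 = 0.
Roots: -1.5 + 3.1j, -1.5 - 3.1j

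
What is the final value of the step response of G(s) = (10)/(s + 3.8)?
FVT: lim_{t→∞} y(t) = lim_{s→0} s*Y(s) where Y(s) = G(s)/s.
= lim_{s→0} G(s) = G(0) = num(0)/den(0) = 10/3.8 = 2.632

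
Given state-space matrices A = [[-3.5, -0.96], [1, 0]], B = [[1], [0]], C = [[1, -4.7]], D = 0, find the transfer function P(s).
P(s) = C(sI - A)⁻¹B + D.
Characteristic polynomial det(sI - A) = s^2 + 3.5*s + 0.96.
Numerator from C·adj(sI-A)·B + D·det(sI-A) = s - 4.7.
P(s) = (s - 4.7)/(s^2 + 3.5*s + 0.96)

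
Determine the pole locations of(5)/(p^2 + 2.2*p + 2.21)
Set denominator = 0: p^2 + 2.2*p + 2.21 = 0 → Poles: -1.1 + 1j, -1.1 - 1j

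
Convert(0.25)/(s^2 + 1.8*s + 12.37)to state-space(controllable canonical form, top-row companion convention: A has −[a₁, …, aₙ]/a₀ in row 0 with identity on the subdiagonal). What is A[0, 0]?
Reachable canonical form for den = s^2 + 1.8*s + 12.37: top row of A = -[a₁,a₂,...,aₙ]/a₀, ones on the subdiagonal, zeros elsewhere.
A = [[-1.8, -12.37], [1, 0]].
A[0,0] = -1.8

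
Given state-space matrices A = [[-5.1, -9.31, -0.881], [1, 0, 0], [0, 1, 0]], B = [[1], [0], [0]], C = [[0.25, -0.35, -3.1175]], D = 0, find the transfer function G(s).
G(s) = C(sI - A)⁻¹B + D.
Characteristic polynomial det(sI - A) = s^3 + 5.1*s^2 + 9.31*s + 0.881.
Numerator from C·adj(sI-A)·B + D·det(sI-A) = 0.25*s^2 - 0.35*s - 3.1175.
G(s) = (0.25*s^2 - 0.35*s - 3.1175)/(s^3 + 5.1*s^2 + 9.31*s + 0.881)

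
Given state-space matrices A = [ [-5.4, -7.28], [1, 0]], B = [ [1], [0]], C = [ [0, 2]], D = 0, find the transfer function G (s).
G(s) = C(sI - A)⁻¹B + D.
Characteristic polynomial det(sI - A) = s^2 + 5.4*s + 7.28.
Numerator from C·adj(sI-A)·B + D·det(sI-A) = 2.
G(s) = (2)/(s^2 + 5.4*s + 7.28)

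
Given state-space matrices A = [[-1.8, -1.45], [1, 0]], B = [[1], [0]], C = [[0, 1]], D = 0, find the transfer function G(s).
G(s) = C(sI - A)⁻¹B + D.
Characteristic polynomial det(sI - A) = s^2 + 1.8*s + 1.45.
Numerator from C·adj(sI-A)·B + D·det(sI-A) = 1.
G(s) = (1)/(s^2 + 1.8*s + 1.45)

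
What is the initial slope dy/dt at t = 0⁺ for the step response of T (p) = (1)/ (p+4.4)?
IVT: y'(0⁺) = lim_{p→∞} p²·Y(p) = lim_{p→∞} p·T(p).
deg(num) = 0, deg(den) = 1, relative degree = 1, so p·T(p) → (leading num)/(leading den) = 1/1 = 1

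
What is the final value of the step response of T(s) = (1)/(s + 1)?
FVT: lim_{t→∞} y(t) = lim_{s→0} s*Y(s) where Y(s) = T(s)/s.
= lim_{s→0} T(s) = T(0) = num(0)/den(0) = 1/1 = 1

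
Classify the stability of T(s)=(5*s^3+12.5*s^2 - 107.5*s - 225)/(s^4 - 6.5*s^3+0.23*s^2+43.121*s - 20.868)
Denominator: s^4 - 6.5*s^3 + 0.23*s^2 + 43.121*s - 20.868 = (s - 0.5)(s + 2.4)(s - 3.7)(s - 4.7). Poles: -2.4, 0.5, 3.7, 4.7. Unstable (3 pole(s) in RHP)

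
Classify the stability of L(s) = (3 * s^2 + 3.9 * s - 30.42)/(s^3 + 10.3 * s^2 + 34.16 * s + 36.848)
Denominator: s^3 + 10.3*s^2 + 34.16*s + 36.848 = (s + 2.8)(s + 2.8)(s + 4.7). Poles: -2.8, -2.8, -4.7. Stable (all poles in LHP)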